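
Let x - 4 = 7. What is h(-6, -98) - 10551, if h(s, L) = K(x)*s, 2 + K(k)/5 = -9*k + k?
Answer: -7851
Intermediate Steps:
x = 11 (x = 4 + 7 = 11)
K(k) = -10 - 40*k (K(k) = -10 + 5*(-9*k + k) = -10 + 5*(-8*k) = -10 - 40*k)
h(s, L) = -450*s (h(s, L) = (-10 - 40*11)*s = (-10 - 440)*s = -450*s)
h(-6, -98) - 10551 = -450*(-6) - 10551 = 2700 - 10551 = -7851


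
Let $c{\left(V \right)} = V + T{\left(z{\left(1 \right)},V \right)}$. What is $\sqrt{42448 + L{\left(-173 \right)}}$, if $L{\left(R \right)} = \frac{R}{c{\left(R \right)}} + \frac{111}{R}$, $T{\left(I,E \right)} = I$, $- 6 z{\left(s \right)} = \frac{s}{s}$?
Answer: $\frac{\sqrt{1371463301060047}}{179747} \approx 206.03$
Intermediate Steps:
$z{\left(s \right)} = - \frac{1}{6}$ ($z{\left(s \right)} = - \frac{s \frac{1}{s}}{6} = \left(- \frac{1}{6}\right) 1 = - \frac{1}{6}$)
$c{\left(V \right)} = - \frac{1}{6} + V$ ($c{\left(V \right)} = V - \frac{1}{6} = - \frac{1}{6} + V$)
$L{\left(R \right)} = \frac{111}{R} + \frac{R}{- \frac{1}{6} + R}$ ($L{\left(R \right)} = \frac{R}{- \frac{1}{6} + R} + \frac{111}{R} = \frac{111}{R} + \frac{R}{- \frac{1}{6} + R}$)
$\sqrt{42448 + L{\left(-173 \right)}} = \sqrt{42448 - \left(\frac{111}{173} + \frac{173}{- \frac{1}{6} - 173}\right)} = \sqrt{42448 - \left(\frac{111}{173} + \frac{173}{- \frac{1039}{6}}\right)} = \sqrt{42448 - - \frac{64245}{179747}} = \sqrt{42448 + \left(- \frac{111}{173} + \frac{1038}{1039}\right)} = \sqrt{42448 + \frac{64245}{179747}} = \sqrt{\frac{7629964901}{179747}} = \frac{\sqrt{1371463301060047}}{179747}$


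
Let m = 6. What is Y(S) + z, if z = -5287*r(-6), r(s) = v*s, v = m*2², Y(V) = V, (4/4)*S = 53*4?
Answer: 761540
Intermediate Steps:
S = 212 (S = 53*4 = 212)
v = 24 (v = 6*2² = 6*4 = 24)
r(s) = 24*s
z = 761328 (z = -126888*(-6) = -5287*(-144) = 761328)
Y(S) + z = 212 + 761328 = 761540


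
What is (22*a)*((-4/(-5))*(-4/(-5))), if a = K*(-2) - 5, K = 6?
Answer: -5984/25 ≈ -239.36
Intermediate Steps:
a = -17 (a = 6*(-2) - 5 = -12 - 5 = -17)
(22*a)*((-4/(-5))*(-4/(-5))) = (22*(-17))*((-4/(-5))*(-4/(-5))) = -374*(-4*(-⅕))*(-4*(-⅕)) = -1496*4/(5*5) = -374*16/25 = -5984/25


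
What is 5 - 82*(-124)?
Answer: 10173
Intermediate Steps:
5 - 82*(-124) = 5 + 10168 = 10173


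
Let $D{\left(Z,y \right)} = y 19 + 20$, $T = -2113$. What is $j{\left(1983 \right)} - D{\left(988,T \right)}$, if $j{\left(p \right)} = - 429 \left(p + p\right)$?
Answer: $-1661287$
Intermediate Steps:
$D{\left(Z,y \right)} = 20 + 19 y$ ($D{\left(Z,y \right)} = 19 y + 20 = 20 + 19 y$)
$j{\left(p \right)} = - 858 p$ ($j{\left(p \right)} = - 429 \cdot 2 p = - 858 p$)
$j{\left(1983 \right)} - D{\left(988,T \right)} = \left(-858\right) 1983 - \left(20 + 19 \left(-2113\right)\right) = -1701414 - \left(20 - 40147\right) = -1701414 - -40127 = -1701414 + 40127 = -1661287$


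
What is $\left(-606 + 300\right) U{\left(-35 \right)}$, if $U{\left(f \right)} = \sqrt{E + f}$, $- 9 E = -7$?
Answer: $- 204 i \sqrt{77} \approx - 1790.1 i$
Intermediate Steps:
$E = \frac{7}{9}$ ($E = \left(- \frac{1}{9}\right) \left(-7\right) = \frac{7}{9} \approx 0.77778$)
$U{\left(f \right)} = \sqrt{\frac{7}{9} + f}$
$\left(-606 + 300\right) U{\left(-35 \right)} = \left(-606 + 300\right) \frac{\sqrt{7 + 9 \left(-35\right)}}{3} = - 306 \frac{\sqrt{7 - 315}}{3} = - 306 \frac{\sqrt{-308}}{3} = - 306 \frac{2 i \sqrt{77}}{3} = - 204 i \sqrt{77}$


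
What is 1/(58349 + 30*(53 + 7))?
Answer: 1/60149 ≈ 1.6625e-5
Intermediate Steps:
1/(58349 + 30*(53 + 7)) = 1/(58349 + 30*60) = 1/(58349 + 1800) = 1/60149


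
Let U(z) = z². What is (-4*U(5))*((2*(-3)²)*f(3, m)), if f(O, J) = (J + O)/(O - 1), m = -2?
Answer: -900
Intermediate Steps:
f(O, J) = (J + O)/(-1 + O)
(-4*U(5))*((2*(-3)²)*f(3, m)) = (-4*5²)*((2*(-3)²)*((-2 + 3)/(-1 + 3))) = (-4*25)*((2*9)*(1/2)) = -1800*(½)*1 = -1800/2 = -100*9 = -900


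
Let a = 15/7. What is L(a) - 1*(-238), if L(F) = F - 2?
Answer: 1667/7 ≈ 238.14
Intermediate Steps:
a = 15/7 (a = 15*(⅐) = 15/7 ≈ 2.1429)
L(F) = -2 + F
L(a) - 1*(-238) = (-2 + 15/7) - 1*(-238) = ⅐ + 238 = 1667/7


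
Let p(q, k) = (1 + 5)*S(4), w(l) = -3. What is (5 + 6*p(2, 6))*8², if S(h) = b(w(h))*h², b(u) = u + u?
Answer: -220864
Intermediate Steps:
b(u) = 2*u
S(h) = -6*h² (S(h) = (2*(-3))*h² = -6*h²)
p(q, k) = -576 (p(q, k) = (1 + 5)*(-6*4²) = 6*(-6*16) = 6*(-96) = -576)
(5 + 6*p(2, 6))*8² = (5 + 6*(-576))*8² = (5 - 3456)*64 = -3451*64 = -220864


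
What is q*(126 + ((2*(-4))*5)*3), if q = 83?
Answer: 498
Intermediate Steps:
q*(126 + ((2*(-4))*5)*3) = 83*(126 + ((2*(-4))*5)*3) = 83*(126 - 8*5*3) = 83*(126 - 40*3) = 83*(126 - 120) = 83*6 = 498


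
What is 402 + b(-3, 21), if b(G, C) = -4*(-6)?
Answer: 426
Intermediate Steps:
b(G, C) = 24
402 + b(-3, 21) = 402 + 24 = 426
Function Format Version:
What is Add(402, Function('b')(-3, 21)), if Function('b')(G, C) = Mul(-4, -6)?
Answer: 426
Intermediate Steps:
Function('b')(G, C) = 24
Add(402, Function('b')(-3, 21)) = Add(402, 24) = 426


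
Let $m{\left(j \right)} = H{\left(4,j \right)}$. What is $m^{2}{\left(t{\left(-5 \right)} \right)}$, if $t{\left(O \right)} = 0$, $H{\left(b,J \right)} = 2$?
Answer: $4$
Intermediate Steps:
$m{\left(j \right)} = 2$
$m^{2}{\left(t{\left(-5 \right)} \right)} = 2^{2} = 4$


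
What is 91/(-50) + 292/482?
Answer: -14631/12050 ≈ -1.2142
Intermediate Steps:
91/(-50) + 292/482 = 91*(-1/50) + 292*(1/482) = -91/50 + 146/241 = -14631/12050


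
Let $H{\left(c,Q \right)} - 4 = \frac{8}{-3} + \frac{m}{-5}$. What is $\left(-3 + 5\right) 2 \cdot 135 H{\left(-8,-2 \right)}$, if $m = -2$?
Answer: $936$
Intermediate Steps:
$H{\left(c,Q \right)} = \frac{26}{15}$ ($H{\left(c,Q \right)} = 4 + \left(\frac{8}{-3} - \frac{2}{-5}\right) = 4 + \left(8 \left(- \frac{1}{3}\right) - - \frac{2}{5}\right) = 4 + \left(- \frac{8}{3} + \frac{2}{5}\right) = 4 - \frac{34}{15} = \frac{26}{15}$)
$\left(-3 + 5\right) 2 \cdot 135 H{\left(-8,-2 \right)} = \left(-3 + 5\right) 2 \cdot 135 \cdot \frac{26}{15} = 2 \cdot 2 \cdot 135 \cdot \frac{26}{15} = 4 \cdot 135 \cdot \frac{26}{15} = 540 \cdot \frac{26}{15} = 936$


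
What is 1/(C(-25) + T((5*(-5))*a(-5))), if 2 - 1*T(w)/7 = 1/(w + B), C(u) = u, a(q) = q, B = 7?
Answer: -132/1459 ≈ -0.090473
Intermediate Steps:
T(w) = 14 - 7/(7 + w) (T(w) = 14 - 7/(w + 7) = 14 - 7/(7 + w))
1/(C(-25) + T((5*(-5))*a(-5))) = 1/(-25 + 7*(13 + 2*((5*(-5))*(-5)))/(7 + (5*(-5))*(-5))) = 1/(-25 + 7*(13 + 2*(-25*(-5)))/(7 - 25*(-5))) = 1/(-25 + 7*(13 + 2*125)/(7 + 125)) = 1/(-25 + 7*(13 + 250)/132) = 1/(-25 + 7*(1/132)*263) = 1/(-25 + 1841/132) = 1/(-1459/132) = -132/1459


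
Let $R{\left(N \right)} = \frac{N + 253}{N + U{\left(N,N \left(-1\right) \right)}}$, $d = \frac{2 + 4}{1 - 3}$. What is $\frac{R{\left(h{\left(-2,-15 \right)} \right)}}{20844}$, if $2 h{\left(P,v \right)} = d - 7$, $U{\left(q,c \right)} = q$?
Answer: $- \frac{31}{26055} \approx -0.0011898$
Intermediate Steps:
$d = -3$ ($d = \frac{6}{-2} = 6 \left(- \frac{1}{2}\right) = -3$)
$h{\left(P,v \right)} = -5$ ($h{\left(P,v \right)} = \frac{-3 - 7}{2} = \frac{1}{2} \left(-10\right) = -5$)
$R{\left(N \right)} = \frac{253 + N}{2 N}$ ($R{\left(N \right)} = \frac{N + 253}{N + N} = \frac{253 + N}{2 N}$)
$\frac{R{\left(h{\left(-2,-15 \right)} \right)}}{20844} = \frac{\frac{1}{2} \frac{1}{-5} \left(253 - 5\right)}{20844} = \frac{1}{2} \left(- \frac{1}{5}\right) 248 \cdot \frac{1}{20844} = \left(- \frac{124}{5}\right) \frac{1}{20844} = - \frac{31}{26055}$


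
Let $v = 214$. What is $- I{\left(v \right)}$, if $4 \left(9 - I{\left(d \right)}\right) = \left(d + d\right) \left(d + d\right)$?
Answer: $45787$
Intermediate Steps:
$I{\left(d \right)} = 9 - d^{2}$ ($I{\left(d \right)} = 9 - \frac{\left(d + d\right) \left(d + d\right)}{4} = 9 - \frac{2 d 2 d}{4} = 9 - \frac{4 d^{2}}{4} = 9 - d^{2}$)
$- I{\left(v \right)} = - (9 - 214^{2}) = - (9 - 45796) = \left(-1\right) \left(-45787\right) = 45787$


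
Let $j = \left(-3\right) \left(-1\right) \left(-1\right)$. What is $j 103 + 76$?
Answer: $-233$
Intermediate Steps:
$j = -3$ ($j = 3 \left(-1\right) = -3$)
$j 103 + 76 = \left(-3\right) 103 + 76 = -309 + 76 = -233$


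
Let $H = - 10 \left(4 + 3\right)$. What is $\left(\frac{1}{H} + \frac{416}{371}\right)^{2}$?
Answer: $\frac{16867449}{13764100} \approx 1.2255$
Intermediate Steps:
$H = -70$ ($H = \left(-10\right) 7 = -70$)
$\left(\frac{1}{H} + \frac{416}{371}\right)^{2} = \left(\frac{1}{-70} + \frac{416}{371}\right)^{2} = \left(- \frac{1}{70} + 416 \cdot \frac{1}{371}\right)^{2} = \left(- \frac{1}{70} + \frac{416}{371}\right)^{2} = \left(\frac{4107}{3710}\right)^{2} = \frac{16867449}{13764100}$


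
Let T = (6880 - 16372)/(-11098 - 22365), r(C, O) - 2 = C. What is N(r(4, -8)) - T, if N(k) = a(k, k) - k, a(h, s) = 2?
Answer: -143344/33463 ≈ -4.2837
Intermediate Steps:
r(C, O) = 2 + C
N(k) = 2 - k
T = 9492/33463 (T = -9492/(-33463) = -9492*(-1/33463) = 9492/33463 ≈ 0.28366)
N(r(4, -8)) - T = (2 - (2 + 4)) - 1*9492/33463 = (2 - 1*6) - 9492/33463 = (2 - 6) - 9492/33463 = -4 - 9492/33463 = -143344/33463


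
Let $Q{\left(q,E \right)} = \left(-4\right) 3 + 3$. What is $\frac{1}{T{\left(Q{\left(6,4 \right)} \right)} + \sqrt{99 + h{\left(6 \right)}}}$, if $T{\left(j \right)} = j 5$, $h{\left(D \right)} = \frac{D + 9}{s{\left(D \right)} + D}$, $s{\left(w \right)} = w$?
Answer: $- \frac{180}{7699} - \frac{2 \sqrt{401}}{7699} \approx -0.028582$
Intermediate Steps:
$h{\left(D \right)} = \frac{9 + D}{2 D}$ ($h{\left(D \right)} = \frac{D + 9}{D + D} = \frac{9 + D}{2 D}$)
$Q{\left(q,E \right)} = -9$ ($Q{\left(q,E \right)} = -12 + 3 = -9$)
$T{\left(j \right)} = 5 j$
$\frac{1}{T{\left(Q{\left(6,4 \right)} \right)} + \sqrt{99 + h{\left(6 \right)}}} = \frac{1}{5 \left(-9\right) + \sqrt{99 + \frac{9 + 6}{2 \cdot 6}}} = \frac{1}{-45 + \sqrt{99 + \frac{1}{2} \cdot \frac{1}{6} \cdot 15}} = \frac{1}{-45 + \sqrt{99 + \frac{5}{4}}} = \frac{1}{-45 + \sqrt{\frac{401}{4}}} = \frac{1}{-45 + \frac{\sqrt{401}}{2}}$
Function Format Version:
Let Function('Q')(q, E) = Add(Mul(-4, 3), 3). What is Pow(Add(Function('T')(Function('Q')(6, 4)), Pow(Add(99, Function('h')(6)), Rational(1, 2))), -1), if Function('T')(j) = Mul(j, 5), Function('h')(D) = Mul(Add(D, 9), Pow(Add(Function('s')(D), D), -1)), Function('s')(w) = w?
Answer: Add(Rational(-180, 7699), Mul(Rational(-2, 7699), Pow(401, Rational(1, 2)))) ≈ -0.028582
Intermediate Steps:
Function('h')(D) = Mul(Rational(1, 2), Pow(D, -1), Add(9, D)) (Function('h')(D) = Mul(Add(D, 9), Pow(Add(D, D), -1)) = Mul(Add(9, D), Pow(Mul(2, D), -1)) = Mul(Add(9, D), Mul(Rational(1, 2), Pow(D, -1))) = Mul(Rational(1, 2), Pow(D, -1), Add(9, D)))
Function('Q')(q, E) = -9 (Function('Q')(q, E) = Add(-12, 3) = -9)
Function('T')(j) = Mul(5, j)
Pow(Add(Function('T')(Function('Q')(6, 4)), Pow(Add(99, Function('h')(6)), Rational(1, 2))), -1) = Pow(Add(Mul(5, -9), Pow(Add(99, Mul(Rational(1, 2), Pow(6, -1), Add(9, 6))), Rational(1, 2))), -1) = Pow(Add(-45, Pow(Add(99, Mul(Rational(1, 2), Rational(1, 6), 15)), Rational(1, 2))), -1) = Pow(Add(-45, Pow(Add(99, Rational(5, 4)), Rational(1, 2))), -1) = Pow(Add(-45, Pow(Rational(401, 4), Rational(1, 2))), -1) = Pow(Add(-45, Mul(Rational(1, 2), Pow(401, Rational(1, 2)))), -1)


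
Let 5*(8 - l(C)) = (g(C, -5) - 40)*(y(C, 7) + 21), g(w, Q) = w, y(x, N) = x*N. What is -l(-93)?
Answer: 16750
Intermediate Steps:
y(x, N) = N*x
l(C) = 8 - (-40 + C)*(21 + 7*C)/5 (l(C) = 8 - (C - 40)*(7*C + 21)/5 = 8 - (-40 + C)*(21 + 7*C)/5)
-l(-93) = -(176 - 7/5*(-93)² + (259/5)*(-93)) = -(176 - 7/5*8649 - 24087/5) = -(176 - 60543/5 - 24087/5) = -1*(-16750) = 16750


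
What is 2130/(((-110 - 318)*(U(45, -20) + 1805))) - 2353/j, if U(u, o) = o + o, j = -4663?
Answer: 176757107/352252346 ≈ 0.50179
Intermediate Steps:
U(u, o) = 2*o
2130/(((-110 - 318)*(U(45, -20) + 1805))) - 2353/j = 2130/(((-110 - 318)*(2*(-20) + 1805))) - 2353/(-4663) = 2130/((-428*(-40 + 1805))) - 2353*(-1/4663) = 2130/((-428*1765)) + 2353/4663 = 2130/(-755420) + 2353/4663 = 2130*(-1/755420) + 2353/4663 = -213/75542 + 2353/4663 = 176757107/352252346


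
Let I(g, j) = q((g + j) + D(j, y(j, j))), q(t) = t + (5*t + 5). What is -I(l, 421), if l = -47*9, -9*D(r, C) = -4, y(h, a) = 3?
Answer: 13/3 ≈ 4.3333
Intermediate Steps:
D(r, C) = 4/9 (D(r, C) = -⅑*(-4) = 4/9)
l = -423
q(t) = 5 + 6*t (q(t) = t + (5 + 5*t) = 5 + 6*t)
I(g, j) = 23/3 + 6*g + 6*j (I(g, j) = 5 + 6*((g + j) + 4/9) = 5 + 6*(4/9 + g + j) = 5 + (8/3 + 6*g + 6*j) = 23/3 + 6*g + 6*j)
-I(l, 421) = -(23/3 + 6*(-423) + 6*421) = -(23/3 - 2538 + 2526) = -1*(-13/3) = 13/3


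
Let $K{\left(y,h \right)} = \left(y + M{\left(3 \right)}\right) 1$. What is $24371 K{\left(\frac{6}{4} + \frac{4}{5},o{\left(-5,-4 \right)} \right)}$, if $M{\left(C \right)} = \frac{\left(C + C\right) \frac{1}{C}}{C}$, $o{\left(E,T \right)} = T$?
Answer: $\frac{2169019}{30} \approx 72301.0$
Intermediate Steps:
$M{\left(C \right)} = \frac{2}{C}$ ($M{\left(C \right)} = \frac{2 C \frac{1}{C}}{C} = \frac{2}{C}$)
$K{\left(y,h \right)} = \frac{2}{3} + y$ ($K{\left(y,h \right)} = \left(y + \frac{2}{3}\right) 1 = \left(\frac{2}{3} + y\right) 1 = \frac{2}{3} + y$)
$24371 K{\left(\frac{6}{4} + \frac{4}{5},o{\left(-5,-4 \right)} \right)} = 24371 \left(\frac{2}{3} + \left(\frac{6}{4} + \frac{4}{5}\right)\right) = 24371 \left(\frac{2}{3} + \left(6 \cdot \frac{1}{4} + 4 \cdot \frac{1}{5}\right)\right) = 24371 \left(\frac{2}{3} + \left(\frac{3}{2} + \frac{4}{5}\right)\right) = 24371 \left(\frac{2}{3} + \frac{23}{10}\right) = 24371 \cdot \frac{89}{30} = \frac{2169019}{30}$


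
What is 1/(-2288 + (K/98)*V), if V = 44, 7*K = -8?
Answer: -343/784960 ≈ -0.00043696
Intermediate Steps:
K = -8/7 (K = (⅐)*(-8) = -8/7 ≈ -1.1429)
1/(-2288 + (K/98)*V) = 1/(-2288 - 8/7/98*44) = 1/(-2288 - 8/7*1/98*44) = 1/(-2288 - 4/343*44) = 1/(-2288 - 176/343) = 1/(-784960/343) = -343/784960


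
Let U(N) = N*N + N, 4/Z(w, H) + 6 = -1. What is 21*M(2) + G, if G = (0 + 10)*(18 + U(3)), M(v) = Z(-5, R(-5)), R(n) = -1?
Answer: 288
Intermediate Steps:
Z(w, H) = -4/7 (Z(w, H) = 4/(-6 - 1) = 4/(-7) = 4*(-⅐) = -4/7)
U(N) = N + N² (U(N) = N² + N = N + N²)
M(v) = -4/7
G = 300 (G = (0 + 10)*(18 + 3*(1 + 3)) = 10*(18 + 3*4) = 10*(18 + 12) = 10*30 = 300)
21*M(2) + G = 21*(-4/7) + 300 = -12 + 300 = 288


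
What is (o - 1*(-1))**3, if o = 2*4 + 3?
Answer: 1728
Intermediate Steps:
o = 11 (o = 8 + 3 = 11)
(o - 1*(-1))**3 = (11 - 1*(-1))**3 = (11 + 1)**3 = 12**3 = 1728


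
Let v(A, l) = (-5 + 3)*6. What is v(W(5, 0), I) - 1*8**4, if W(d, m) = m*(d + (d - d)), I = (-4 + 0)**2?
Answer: -4108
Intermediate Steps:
I = 16 (I = (-4)**2 = 16)
W(d, m) = d*m (W(d, m) = m*(d + 0) = m*d = d*m)
v(A, l) = -12 (v(A, l) = -2*6 = -12)
v(W(5, 0), I) - 1*8**4 = -12 - 1*8**4 = -12 - 1*4096 = -12 - 4096 = -4108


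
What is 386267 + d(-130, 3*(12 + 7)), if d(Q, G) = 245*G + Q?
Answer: 400102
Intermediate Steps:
d(Q, G) = Q + 245*G
386267 + d(-130, 3*(12 + 7)) = 386267 + (-130 + 245*(3*(12 + 7))) = 386267 + (-130 + 245*(3*19)) = 386267 + (-130 + 245*57) = 386267 + (-130 + 13965) = 386267 + 13835 = 400102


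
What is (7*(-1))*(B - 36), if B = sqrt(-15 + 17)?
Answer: 252 - 7*sqrt(2) ≈ 242.10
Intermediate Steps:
B = sqrt(2) ≈ 1.4142
(7*(-1))*(B - 36) = (7*(-1))*(sqrt(2) - 36) = -7*(-36 + sqrt(2)) = 252 - 7*sqrt(2)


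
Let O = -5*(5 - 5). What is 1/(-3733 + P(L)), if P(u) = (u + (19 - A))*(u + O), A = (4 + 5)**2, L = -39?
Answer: 1/206 ≈ 0.0048544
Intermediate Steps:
O = 0 (O = -5*0 = 0)
A = 81 (A = 9**2 = 81)
P(u) = u*(-62 + u) (P(u) = (u + (19 - 1*81))*(u + 0) = (u + (19 - 81))*u = (u - 62)*u = (-62 + u)*u = u*(-62 + u))
1/(-3733 + P(L)) = 1/(-3733 - 39*(-62 - 39)) = 1/(-3733 - 39*(-101)) = 1/(-3733 + 3939) = 1/206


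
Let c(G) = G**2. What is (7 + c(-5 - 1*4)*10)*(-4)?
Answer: -3268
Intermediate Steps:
(7 + c(-5 - 1*4)*10)*(-4) = (7 + (-5 - 1*4)**2*10)*(-4) = (7 + (-5 - 4)**2*10)*(-4) = (7 + (-9)**2*10)*(-4) = (7 + 81*10)*(-4) = (7 + 810)*(-4) = 817*(-4) = -3268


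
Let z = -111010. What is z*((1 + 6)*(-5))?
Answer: 3885350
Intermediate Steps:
z*((1 + 6)*(-5)) = -111010*(1 + 6)*(-5) = -777070*(-5) = -111010*(-35) = 3885350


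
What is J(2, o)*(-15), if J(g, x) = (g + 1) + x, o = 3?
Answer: -90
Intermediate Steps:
J(g, x) = 1 + g + x (J(g, x) = (1 + g) + x = 1 + g + x)
J(2, o)*(-15) = (1 + 2 + 3)*(-15) = 6*(-15) = -90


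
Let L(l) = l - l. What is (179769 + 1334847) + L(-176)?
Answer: 1514616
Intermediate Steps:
L(l) = 0
(179769 + 1334847) + L(-176) = (179769 + 1334847) + 0 = 1514616 + 0 = 1514616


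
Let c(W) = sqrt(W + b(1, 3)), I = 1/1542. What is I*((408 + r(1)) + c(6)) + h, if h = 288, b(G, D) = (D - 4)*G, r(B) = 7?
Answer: 444511/1542 + sqrt(5)/1542 ≈ 288.27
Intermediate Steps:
b(G, D) = G*(-4 + D) (b(G, D) = (-4 + D)*G = G*(-4 + D))
I = 1/1542 ≈ 0.00064851
c(W) = sqrt(-1 + W) (c(W) = sqrt(W + 1*(-4 + 3)) = sqrt(W + 1*(-1)) = sqrt(W - 1) = sqrt(-1 + W))
I*((408 + r(1)) + c(6)) + h = ((408 + 7) + sqrt(-1 + 6))/1542 + 288 = (415 + sqrt(5))/1542 + 288 = (415/1542 + sqrt(5)/1542) + 288 = 444511/1542 + sqrt(5)/1542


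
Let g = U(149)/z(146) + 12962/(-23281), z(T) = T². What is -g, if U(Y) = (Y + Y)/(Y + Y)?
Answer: 276274711/496257796 ≈ 0.55672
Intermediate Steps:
U(Y) = 1 (U(Y) = (2*Y)/((2*Y)) = (2*Y)*(1/(2*Y)) = 1)
g = -276274711/496257796 (g = 1/146² + 12962/(-23281) = 1/21316 + 12962*(-1/23281) = 1*(1/21316) - 12962/23281 = 1/21316 - 12962/23281 = -276274711/496257796 ≈ -0.55672)
-g = -1*(-276274711/496257796) = 276274711/496257796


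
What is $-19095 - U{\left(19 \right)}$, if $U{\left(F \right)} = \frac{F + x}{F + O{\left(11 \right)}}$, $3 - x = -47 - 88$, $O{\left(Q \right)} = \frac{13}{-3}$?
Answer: $- \frac{840651}{44} \approx -19106.0$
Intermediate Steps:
$O{\left(Q \right)} = - \frac{13}{3}$ ($O{\left(Q \right)} = 13 \left(- \frac{1}{3}\right) = - \frac{13}{3}$)
$x = 138$ ($x = 3 - \left(-47 - 88\right) = 3 - -135 = 3 + 135 = 138$)
$U{\left(F \right)} = \frac{138 + F}{- \frac{13}{3} + F}$ ($U{\left(F \right)} = \frac{F + 138}{F - \frac{13}{3}} = \frac{138 + F}{- \frac{13}{3} + F}$)
$-19095 - U{\left(19 \right)} = -19095 - \frac{3 \left(138 + 19\right)}{-13 + 3 \cdot 19} = -19095 - 3 \frac{1}{-13 + 57} \cdot 157 = -19095 - 3 \cdot \frac{1}{44} \cdot 157 = -19095 - \frac{471}{44} = - \frac{840651}{44}$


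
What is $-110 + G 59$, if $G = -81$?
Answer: $-4889$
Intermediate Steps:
$-110 + G 59 = -110 - 4779 = -4889$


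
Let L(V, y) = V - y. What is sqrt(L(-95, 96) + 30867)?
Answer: 2*sqrt(7669) ≈ 175.15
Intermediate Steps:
sqrt(L(-95, 96) + 30867) = sqrt((-95 - 1*96) + 30867) = sqrt((-95 - 96) + 30867) = sqrt(-191 + 30867) = sqrt(30676) = 2*sqrt(7669)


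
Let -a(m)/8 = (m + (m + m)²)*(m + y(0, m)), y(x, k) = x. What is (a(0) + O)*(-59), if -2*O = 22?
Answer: 649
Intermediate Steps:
O = -11 (O = -½*22 = -11)
a(m) = -8*m*(m + 4*m²) (a(m) = -8*(m + (m + m)²)*(m + 0) = -8*(m + (2*m)²)*m = -8*(m + 4*m²)*m = -8*m*(m + 4*m²))
(a(0) + O)*(-59) = (0²*(-8 - 32*0) - 11)*(-59) = (0*(-8 + 0) - 11)*(-59) = (0*(-8) - 11)*(-59) = (0 - 11)*(-59) = -11*(-59) = 649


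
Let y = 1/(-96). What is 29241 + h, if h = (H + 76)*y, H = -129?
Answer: 2807189/96 ≈ 29242.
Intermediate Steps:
y = -1/96 ≈ -0.010417
h = 53/96 (h = (-129 + 76)*(-1/96) = -53*(-1/96) = 53/96 ≈ 0.55208)
29241 + h = 29241 + 53/96 = 2807189/96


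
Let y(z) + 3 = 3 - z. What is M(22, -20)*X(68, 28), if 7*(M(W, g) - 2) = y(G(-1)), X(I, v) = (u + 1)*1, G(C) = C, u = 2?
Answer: 45/7 ≈ 6.4286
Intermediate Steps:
y(z) = -z (y(z) = -3 + (3 - z) = -z)
X(I, v) = 3 (X(I, v) = (2 + 1)*1 = 3*1 = 3)
M(W, g) = 15/7 (M(W, g) = 2 + (-1*(-1))/7 = 2 + (⅐)*1 = 2 + ⅐ = 15/7)
M(22, -20)*X(68, 28) = (15/7)*3 = 45/7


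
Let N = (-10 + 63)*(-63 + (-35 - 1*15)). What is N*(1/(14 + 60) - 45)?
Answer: 19937381/74 ≈ 2.6942e+5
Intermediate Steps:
N = -5989 (N = 53*(-63 + (-35 - 15)) = 53*(-63 - 50) = 53*(-113) = -5989)
N*(1/(14 + 60) - 45) = -5989*(1/(14 + 60) - 45) = -5989*(1/74 - 45) = -5989*(-3329/74) = 19937381/74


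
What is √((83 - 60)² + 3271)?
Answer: 10*√38 ≈ 61.644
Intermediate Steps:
√((83 - 60)² + 3271) = √(23² + 3271) = √(529 + 3271) = √3800 = 10*√38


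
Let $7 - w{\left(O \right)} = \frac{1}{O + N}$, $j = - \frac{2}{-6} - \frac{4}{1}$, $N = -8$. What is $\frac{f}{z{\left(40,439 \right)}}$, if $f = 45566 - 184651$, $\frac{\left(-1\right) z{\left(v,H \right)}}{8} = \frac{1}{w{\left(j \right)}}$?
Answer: $\frac{862327}{7} \approx 1.2319 \cdot 10^{5}$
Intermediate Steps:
$j = - \frac{11}{3}$ ($j = \left(-2\right) \left(- \frac{1}{6}\right) - 4 = \frac{1}{3} - 4 = - \frac{11}{3} \approx -3.6667$)
$w{\left(O \right)} = 7 - \frac{1}{-8 + O}$ ($w{\left(O \right)} = 7 - \frac{1}{O - 8} = 7 - \frac{1}{-8 + O}$)
$z{\left(v,H \right)} = - \frac{35}{31}$ ($z{\left(v,H \right)} = - \frac{8}{\frac{1}{-8 - \frac{11}{3}} \left(-57 + 7 \left(- \frac{11}{3}\right)\right)} = - \frac{8}{\frac{1}{- \frac{35}{3}} \left(-57 - \frac{77}{3}\right)} = - \frac{8}{\left(- \frac{3}{35}\right) \left(- \frac{248}{3}\right)} = - \frac{8}{\frac{248}{35}} = \left(-8\right) \frac{35}{248} = - \frac{35}{31}$)
$f = -139085$
$\frac{f}{z{\left(40,439 \right)}} = - \frac{139085}{- \frac{35}{31}} = \left(-139085\right) \left(- \frac{31}{35}\right) = \frac{862327}{7}$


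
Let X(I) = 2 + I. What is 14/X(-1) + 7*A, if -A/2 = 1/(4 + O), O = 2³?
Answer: 77/6 ≈ 12.833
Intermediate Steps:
O = 8
A = -⅙ (A = -2/(4 + 8) = -2/12 = -2*1/12 = -⅙ ≈ -0.16667)
14/X(-1) + 7*A = 14/(2 - 1) + 7*(-⅙) = 14/1 - 7/6 = 14*1 - 7/6 = 14 - 7/6 = 77/6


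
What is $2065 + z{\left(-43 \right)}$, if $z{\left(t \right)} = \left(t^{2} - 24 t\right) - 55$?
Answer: $4891$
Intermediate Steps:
$z{\left(t \right)} = -55 + t^{2} - 24 t$
$2065 + z{\left(-43 \right)} = 2065 - \left(-977 - 1849\right) = 2065 + \left(-55 + 1849 + 1032\right) = 2065 + 2826 = 4891$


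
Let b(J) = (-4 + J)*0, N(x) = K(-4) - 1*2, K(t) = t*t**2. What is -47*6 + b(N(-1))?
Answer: -282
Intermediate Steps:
K(t) = t**3
N(x) = -66 (N(x) = (-4)**3 - 1*2 = -64 - 2 = -66)
b(J) = 0
-47*6 + b(N(-1)) = -47*6 + 0 = -282 + 0 = -282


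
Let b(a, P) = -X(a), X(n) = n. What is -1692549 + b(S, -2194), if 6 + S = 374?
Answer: -1692917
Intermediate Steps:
S = 368 (S = -6 + 374 = 368)
b(a, P) = -a
-1692549 + b(S, -2194) = -1692549 - 1*368 = -1692549 - 368 = -1692917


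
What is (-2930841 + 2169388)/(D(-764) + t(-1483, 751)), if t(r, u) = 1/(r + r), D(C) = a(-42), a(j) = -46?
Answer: 322638514/19491 ≈ 16553.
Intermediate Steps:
D(C) = -46
t(r, u) = 1/(2*r)
(-2930841 + 2169388)/(D(-764) + t(-1483, 751)) = (-2930841 + 2169388)/(-46 + (½)/(-1483)) = -761453/(-46 + (½)*(-1/1483)) = -761453/(-46 - 1/2966) = -761453/(-136437/2966) = -761453*(-2966/136437) = 322638514/19491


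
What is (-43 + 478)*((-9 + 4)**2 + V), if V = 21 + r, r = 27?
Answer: 31755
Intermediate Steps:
V = 48 (V = 21 + 27 = 48)
(-43 + 478)*((-9 + 4)**2 + V) = (-43 + 478)*((-9 + 4)**2 + 48) = 435*((-5)**2 + 48) = 435*(25 + 48) = 435*73 = 31755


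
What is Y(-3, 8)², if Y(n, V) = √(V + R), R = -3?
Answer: 5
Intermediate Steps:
Y(n, V) = √(-3 + V) (Y(n, V) = √(V - 3) = √(-3 + V))
Y(-3, 8)² = (√(-3 + 8))² = (√5)² = 5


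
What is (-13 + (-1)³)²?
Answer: 196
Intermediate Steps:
(-13 + (-1)³)² = (-13 - 1)² = (-14)² = 196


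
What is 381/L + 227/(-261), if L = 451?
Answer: -2936/117711 ≈ -0.024942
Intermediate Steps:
381/L + 227/(-261) = 381/451 + 227/(-261) = 381*(1/451) + 227*(-1/261) = 381/451 - 227/261 = -2936/117711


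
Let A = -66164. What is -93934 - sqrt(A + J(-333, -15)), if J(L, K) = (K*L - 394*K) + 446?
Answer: -93934 - 11*I*sqrt(453) ≈ -93934.0 - 234.12*I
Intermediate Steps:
J(L, K) = 446 - 394*K + K*L (J(L, K) = (-394*K + K*L) + 446 = 446 - 394*K + K*L)
-93934 - sqrt(A + J(-333, -15)) = -93934 - sqrt(-66164 + (446 - 394*(-15) - 15*(-333))) = -93934 - sqrt(-66164 + (446 + 5910 + 4995)) = -93934 - sqrt(-66164 + 11351) = -93934 - sqrt(-54813) = -93934 - 11*I*sqrt(453)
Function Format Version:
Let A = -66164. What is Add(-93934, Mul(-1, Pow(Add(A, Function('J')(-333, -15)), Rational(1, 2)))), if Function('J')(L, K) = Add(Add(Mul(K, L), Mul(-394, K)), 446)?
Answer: Add(-93934, Mul(-11, I, Pow(453, Rational(1, 2)))) ≈ Add(-93934., Mul(-234.12, I))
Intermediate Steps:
Function('J')(L, K) = Add(446, Mul(-394, K), Mul(K, L)) (Function('J')(L, K) = Add(Add(Mul(-394, K), Mul(K, L)), 446) = Add(446, Mul(-394, K), Mul(K, L)))
Add(-93934, Mul(-1, Pow(Add(A, Function('J')(-333, -15)), Rational(1, 2)))) = Add(-93934, Mul(-1, Pow(Add(-66164, Add(446, Mul(-394, -15), Mul(-15, -333))), Rational(1, 2)))) = Add(-93934, Mul(-1, Pow(Add(-66164, Add(446, 5910, 4995)), Rational(1, 2)))) = Add(-93934, Mul(-1, Pow(Add(-66164, 11351), Rational(1, 2)))) = Add(-93934, Mul(-1, Pow(-54813, Rational(1, 2)))) = Add(-93934, Mul(-1, Mul(11, I, Pow(453, Rational(1, 2))))) = Add(-93934, Mul(-11, I, Pow(453, Rational(1, 2))))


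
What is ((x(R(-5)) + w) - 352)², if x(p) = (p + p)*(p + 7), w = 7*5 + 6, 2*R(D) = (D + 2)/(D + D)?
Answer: 3815656441/40000 ≈ 95391.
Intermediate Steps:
R(D) = (2 + D)/(4*D) (R(D) = ((D + 2)/(D + D))/2 = ((2 + D)/((2*D)))/2 = ((2 + D)*(1/(2*D)))/2 = ((2 + D)/(2*D))/2 = (2 + D)/(4*D))
w = 41 (w = 35 + 6 = 41)
x(p) = 2*p*(7 + p) (x(p) = (2*p)*(7 + p) = 2*p*(7 + p))
((x(R(-5)) + w) - 352)² = ((2*((¼)*(2 - 5)/(-5))*(7 + (¼)*(2 - 5)/(-5)) + 41) - 352)² = ((2*((¼)*(-⅕)*(-3))*(7 + (¼)*(-⅕)*(-3)) + 41) - 352)² = ((2*(3/20)*(7 + 3/20) + 41) - 352)² = ((2*(3/20)*(143/20) + 41) - 352)² = ((429/200 + 41) - 352)² = (8629/200 - 352)² = (-61771/200)² = 3815656441/40000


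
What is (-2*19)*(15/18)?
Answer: -95/3 ≈ -31.667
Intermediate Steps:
(-2*19)*(15/18) = -570/18 = -38*⅚ = -95/3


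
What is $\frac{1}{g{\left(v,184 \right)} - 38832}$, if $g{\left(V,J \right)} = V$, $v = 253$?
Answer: $- \frac{1}{38579} \approx -2.5921 \cdot 10^{-5}$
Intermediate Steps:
$\frac{1}{g{\left(v,184 \right)} - 38832} = \frac{1}{253 - 38832} = \frac{1}{-38579} = - \frac{1}{38579}$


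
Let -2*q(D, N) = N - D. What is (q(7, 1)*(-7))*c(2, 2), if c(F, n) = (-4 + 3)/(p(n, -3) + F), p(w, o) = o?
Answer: -21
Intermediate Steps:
q(D, N) = D/2 - N/2 (q(D, N) = -(N - D)/2 = D/2 - N/2)
c(F, n) = -1/(-3 + F) (c(F, n) = (-4 + 3)/(-3 + F) = -1/(-3 + F))
(q(7, 1)*(-7))*c(2, 2) = (((½)*7 - ½*1)*(-7))*(-1/(-3 + 2)) = ((7/2 - ½)*(-7))*(-1/(-1)) = (3*(-7))*(-1*(-1)) = -21*1 = -21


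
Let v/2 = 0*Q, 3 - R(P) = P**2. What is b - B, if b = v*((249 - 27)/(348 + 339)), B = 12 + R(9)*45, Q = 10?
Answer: 3498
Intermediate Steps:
R(P) = 3 - P**2
v = 0 (v = 2*(0*10) = 2*0 = 0)
B = -3498 (B = 12 + (3 - 1*9**2)*45 = 12 + (3 - 1*81)*45 = 12 + (3 - 81)*45 = 12 - 78*45 = 12 - 3510 = -3498)
b = 0 (b = 0*((249 - 27)/(348 + 339)) = 0*(222/687) = 0*(222*(1/687)) = 0*(74/229) = 0)
b - B = 0 - 1*(-3498) = 0 + 3498 = 3498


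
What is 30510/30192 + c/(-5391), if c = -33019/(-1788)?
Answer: 12212178143/12125997864 ≈ 1.0071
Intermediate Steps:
c = 33019/1788 (c = -33019*(-1/1788) = 33019/1788 ≈ 18.467)
30510/30192 + c/(-5391) = 30510/30192 + (33019/1788)/(-5391) = 30510*(1/30192) + (33019/1788)*(-1/5391) = 5085/5032 - 33019/9639108 = 12212178143/12125997864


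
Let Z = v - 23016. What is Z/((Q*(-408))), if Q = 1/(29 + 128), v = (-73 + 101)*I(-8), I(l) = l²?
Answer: 416521/51 ≈ 8167.1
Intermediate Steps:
v = 1792 (v = (-73 + 101)*(-8)² = 28*64 = 1792)
Q = 1/157 ≈ 0.0063694
Z = -21224 (Z = 1792 - 23016 = -21224)
Z/((Q*(-408))) = -21224/((1/157)*(-408)) = -21224/(-408/157) = -21224*(-157/408) = 416521/51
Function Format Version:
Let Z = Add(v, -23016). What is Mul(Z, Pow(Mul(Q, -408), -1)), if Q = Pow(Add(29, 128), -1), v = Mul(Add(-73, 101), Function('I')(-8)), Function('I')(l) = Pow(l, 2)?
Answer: Rational(416521, 51) ≈ 8167.1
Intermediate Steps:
v = 1792 (v = Mul(Add(-73, 101), Pow(-8, 2)) = Mul(28, 64) = 1792)
Q = Rational(1, 157) (Q = Pow(157, -1) = Rational(1, 157) ≈ 0.0063694)
Z = -21224 (Z = Add(1792, -23016) = -21224)
Mul(Z, Pow(Mul(Q, -408), -1)) = Mul(-21224, Pow(Mul(Rational(1, 157), -408), -1)) = Mul(-21224, Pow(Rational(-408, 157), -1)) = Mul(-21224, Rational(-157, 408)) = Rational(416521, 51)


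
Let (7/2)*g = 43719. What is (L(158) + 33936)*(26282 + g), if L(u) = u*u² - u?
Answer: 1079701363080/7 ≈ 1.5424e+11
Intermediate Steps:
L(u) = u³ - u
g = 87438/7 (g = (2/7)*43719 = 87438/7 ≈ 12491.)
(L(158) + 33936)*(26282 + g) = ((158³ - 1*158) + 33936)*(26282 + 87438/7) = ((3944312 - 158) + 33936)*(271412/7) = (3944154 + 33936)*(271412/7) = 3978090*(271412/7) = 1079701363080/7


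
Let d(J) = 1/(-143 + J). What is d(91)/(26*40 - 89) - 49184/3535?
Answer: -2432250703/174812820 ≈ -13.913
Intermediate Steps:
d(91)/(26*40 - 89) - 49184/3535 = 1/((-143 + 91)*(26*40 - 89)) - 49184/3535 = 1/((-52)*(1040 - 89)) - 49184*1/3535 = -1/52/951 - 49184/3535 = -1/52*1/951 - 49184/3535 = -1/49452 - 49184/3535 = -2432250703/174812820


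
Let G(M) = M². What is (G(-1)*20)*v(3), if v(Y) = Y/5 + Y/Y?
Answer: 32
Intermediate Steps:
v(Y) = 1 + Y/5 (v(Y) = Y*(⅕) + 1 = Y/5 + 1 = 1 + Y/5)
(G(-1)*20)*v(3) = ((-1)²*20)*(1 + (⅕)*3) = (1*20)*(1 + ⅗) = 20*(8/5) = 32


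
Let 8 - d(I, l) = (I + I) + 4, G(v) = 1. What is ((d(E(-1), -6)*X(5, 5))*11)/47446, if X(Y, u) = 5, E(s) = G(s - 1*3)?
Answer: 55/23723 ≈ 0.0023184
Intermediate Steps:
E(s) = 1
d(I, l) = 4 - 2*I (d(I, l) = 8 - ((I + I) + 4) = 8 - (2*I + 4) = 8 - (4 + 2*I) = 8 + (-4 - 2*I) = 4 - 2*I)
((d(E(-1), -6)*X(5, 5))*11)/47446 = (((4 - 2*1)*5)*11)/47446 = (((4 - 2)*5)*11)*(1/47446) = ((2*5)*11)*(1/47446) = (10*11)*(1/47446) = 110*(1/47446) = 55/23723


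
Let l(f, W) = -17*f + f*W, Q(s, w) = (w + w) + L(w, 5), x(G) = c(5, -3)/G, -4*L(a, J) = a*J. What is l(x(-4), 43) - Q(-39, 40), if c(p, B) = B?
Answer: -21/2 ≈ -10.500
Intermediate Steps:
L(a, J) = -J*a/4 (L(a, J) = -a*J/4 = -J*a/4)
x(G) = -3/G
Q(s, w) = 3*w/4 (Q(s, w) = (w + w) - ¼*5*w = 2*w - 5*w/4 = 3*w/4)
l(f, W) = -17*f + W*f
l(x(-4), 43) - Q(-39, 40) = (-3/(-4))*(-17 + 43) - 3*40/4 = -3*(-¼)*26 - 1*30 = (¾)*26 - 30 = 39/2 - 30 = -21/2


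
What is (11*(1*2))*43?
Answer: 946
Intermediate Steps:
(11*(1*2))*43 = (11*2)*43 = 22*43 = 946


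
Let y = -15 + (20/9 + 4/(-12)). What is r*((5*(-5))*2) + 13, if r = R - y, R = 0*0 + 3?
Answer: -7133/9 ≈ -792.56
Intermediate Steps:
y = -118/9 (y = -15 + (20*(1/9) + 4*(-1/12)) = -15 + (20/9 - 1/3) = -15 + 17/9 = -118/9 ≈ -13.111)
R = 3 (R = 0 + 3 = 3)
r = 145/9 (r = 3 - 1*(-118/9) = 3 + 118/9 = 145/9 ≈ 16.111)
r*((5*(-5))*2) + 13 = 145*((5*(-5))*2)/9 + 13 = 145*(-25*2)/9 + 13 = (145/9)*(-50) + 13 = -7250/9 + 13 = -7133/9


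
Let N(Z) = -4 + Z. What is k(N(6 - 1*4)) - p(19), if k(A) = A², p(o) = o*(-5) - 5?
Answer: 104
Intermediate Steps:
p(o) = -5 - 5*o (p(o) = -5*o - 5 = -5 - 5*o)
k(N(6 - 1*4)) - p(19) = (-4 + (6 - 1*4))² - (-5 - 5*19) = (-4 + (6 - 4))² - (-5 - 95) = (-4 + 2)² - 1*(-100) = (-2)² + 100 = 4 + 100 = 104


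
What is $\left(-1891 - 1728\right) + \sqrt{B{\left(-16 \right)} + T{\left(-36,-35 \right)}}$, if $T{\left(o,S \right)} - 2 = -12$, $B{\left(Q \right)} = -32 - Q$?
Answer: $-3619 + i \sqrt{26} \approx -3619.0 + 5.099 i$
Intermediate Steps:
$T{\left(o,S \right)} = -10$ ($T{\left(o,S \right)} = 2 - 12 = -10$)
$\left(-1891 - 1728\right) + \sqrt{B{\left(-16 \right)} + T{\left(-36,-35 \right)}} = \left(-1891 - 1728\right) + \sqrt{\left(-32 - -16\right) - 10} = -3619 + \sqrt{\left(-32 + 16\right) - 10} = -3619 + \sqrt{-16 - 10} = -3619 + \sqrt{-26} = -3619 + i \sqrt{26}$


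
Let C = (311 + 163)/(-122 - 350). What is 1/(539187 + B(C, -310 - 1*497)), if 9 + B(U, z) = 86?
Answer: 1/539264 ≈ 1.8544e-6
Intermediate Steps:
C = -237/236 (C = 474/(-472) = 474*(-1/472) = -237/236 ≈ -1.0042)
B(U, z) = 77 (B(U, z) = -9 + 86 = 77)
1/(539187 + B(C, -310 - 1*497)) = 1/(539187 + 77) = 1/539264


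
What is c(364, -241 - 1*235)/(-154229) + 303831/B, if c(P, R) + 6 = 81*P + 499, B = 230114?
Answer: 39961423921/35490252106 ≈ 1.1260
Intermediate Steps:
c(P, R) = 493 + 81*P (c(P, R) = -6 + (81*P + 499) = -6 + (499 + 81*P) = 493 + 81*P)
c(364, -241 - 1*235)/(-154229) + 303831/B = (493 + 81*364)/(-154229) + 303831/230114 = (493 + 29484)*(-1/154229) + 303831*(1/230114) = 29977*(-1/154229) + 303831/230114 = -29977/154229 + 303831/230114 = 39961423921/35490252106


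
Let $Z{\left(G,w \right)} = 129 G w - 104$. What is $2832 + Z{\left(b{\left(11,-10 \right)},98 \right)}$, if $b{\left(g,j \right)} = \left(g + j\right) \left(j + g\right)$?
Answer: $15370$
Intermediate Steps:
$b{\left(g,j \right)} = \left(g + j\right)^{2}$ ($b{\left(g,j \right)} = \left(g + j\right) \left(g + j\right) = \left(g + j\right)^{2}$)
$Z{\left(G,w \right)} = -104 + 129 G w$ ($Z{\left(G,w \right)} = 129 G w - 104 = -104 + 129 G w$)
$2832 + Z{\left(b{\left(11,-10 \right)},98 \right)} = 2832 - \left(104 - 129 \left(11 - 10\right)^{2} \cdot 98\right) = 2832 - \left(104 - 129 \cdot 1^{2} \cdot 98\right) = 2832 - \left(104 - 12642\right) = 2832 + \left(-104 + 12642\right) = 2832 + 12538 = 15370$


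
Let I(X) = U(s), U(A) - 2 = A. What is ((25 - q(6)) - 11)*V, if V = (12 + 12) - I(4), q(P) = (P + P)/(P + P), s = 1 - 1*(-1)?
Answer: 260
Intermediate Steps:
s = 2 (s = 1 + 1 = 2)
U(A) = 2 + A
I(X) = 4 (I(X) = 2 + 2 = 4)
q(P) = 1 (q(P) = (2*P)/((2*P)) = (2*P)*(1/(2*P)) = 1)
V = 20 (V = (12 + 12) - 1*4 = 24 - 4 = 20)
((25 - q(6)) - 11)*V = ((25 - 1*1) - 11)*20 = ((25 - 1) - 11)*20 = (24 - 11)*20 = 13*20 = 260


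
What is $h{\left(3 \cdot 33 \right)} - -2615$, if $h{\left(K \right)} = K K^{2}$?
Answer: $972914$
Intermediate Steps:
$h{\left(K \right)} = K^{3}$
$h{\left(3 \cdot 33 \right)} - -2615 = \left(3 \cdot 33\right)^{3} - -2615 = 99^{3} + 2615 = 970299 + 2615 = 972914$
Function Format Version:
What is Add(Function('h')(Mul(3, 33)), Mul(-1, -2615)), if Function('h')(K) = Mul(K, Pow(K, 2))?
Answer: 972914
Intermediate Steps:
Function('h')(K) = Pow(K, 3)
Add(Function('h')(Mul(3, 33)), Mul(-1, -2615)) = Add(Pow(Mul(3, 33), 3), Mul(-1, -2615)) = Add(Pow(99, 3), 2615) = Add(970299, 2615) = 972914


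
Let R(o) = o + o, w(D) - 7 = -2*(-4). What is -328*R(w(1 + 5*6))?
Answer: -9840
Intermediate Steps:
w(D) = 15 (w(D) = 7 - 2*(-4) = 7 + 8 = 15)
R(o) = 2*o
-328*R(w(1 + 5*6)) = -656*15 = -328*30 = -9840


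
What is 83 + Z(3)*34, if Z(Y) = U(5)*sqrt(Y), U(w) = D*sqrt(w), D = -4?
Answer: 83 - 136*sqrt(15) ≈ -443.73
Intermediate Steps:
U(w) = -4*sqrt(w)
Z(Y) = -4*sqrt(5)*sqrt(Y) (Z(Y) = (-4*sqrt(5))*sqrt(Y) = -4*sqrt(5)*sqrt(Y))
83 + Z(3)*34 = 83 - 4*sqrt(5)*sqrt(3)*34 = 83 - 4*sqrt(15)*34 = 83 - 136*sqrt(15)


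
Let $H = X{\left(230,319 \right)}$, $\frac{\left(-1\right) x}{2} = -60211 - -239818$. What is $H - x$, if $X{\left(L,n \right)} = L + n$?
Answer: $359763$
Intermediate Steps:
$x = -359214$ ($x = - 2 \left(-60211 - -239818\right) = - 2 \left(-60211 + 239818\right) = \left(-2\right) 179607 = -359214$)
$H = 549$ ($H = 230 + 319 = 549$)
$H - x = 549 - -359214 = 549 + 359214 = 359763$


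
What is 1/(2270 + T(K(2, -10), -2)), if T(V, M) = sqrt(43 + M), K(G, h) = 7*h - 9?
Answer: 2270/5152859 - sqrt(41)/5152859 ≈ 0.00043929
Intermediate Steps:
K(G, h) = -9 + 7*h
1/(2270 + T(K(2, -10), -2)) = 1/(2270 + sqrt(43 - 2)) = 1/(2270 + sqrt(41))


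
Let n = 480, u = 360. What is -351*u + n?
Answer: -125880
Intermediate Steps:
-351*u + n = -351*360 + 480 = -126360 + 480 = -125880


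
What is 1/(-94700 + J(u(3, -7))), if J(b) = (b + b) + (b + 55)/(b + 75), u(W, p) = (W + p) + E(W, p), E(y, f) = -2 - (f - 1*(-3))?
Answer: -73/6913339 ≈ -1.0559e-5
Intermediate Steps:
E(y, f) = -5 - f (E(y, f) = -2 - (f + 3) = -2 - (3 + f) = -2 + (-3 - f) = -5 - f)
u(W, p) = -5 + W (u(W, p) = (W + p) + (-5 - p) = -5 + W)
J(b) = 2*b + (55 + b)/(75 + b)
1/(-94700 + J(u(3, -7))) = 1/(-94700 + (55 + 2*(-5 + 3)² + 151*(-5 + 3))/(75 + (-5 + 3))) = 1/(-94700 + (55 + 2*(-2)² + 151*(-2))/(75 - 2)) = 1/(-94700 + (55 + 2*4 - 302)/73) = 1/(-94700 + (55 + 8 - 302)/73) = 1/(-94700 + (1/73)*(-239)) = 1/(-94700 - 239/73) = 1/(-6913339/73) = -73/6913339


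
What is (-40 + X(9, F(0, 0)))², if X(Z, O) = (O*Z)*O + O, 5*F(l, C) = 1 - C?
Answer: 972196/625 ≈ 1555.5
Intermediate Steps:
F(l, C) = ⅕ - C/5 (F(l, C) = (1 - C)/5 = ⅕ - C/5)
X(Z, O) = O + Z*O² (X(Z, O) = Z*O² + O = O + Z*O²)
(-40 + X(9, F(0, 0)))² = (-40 + (⅕ - ⅕*0)*(1 + (⅕ - ⅕*0)*9))² = (-40 + (⅕ + 0)*(1 + (⅕ + 0)*9))² = (-40 + (1 + (⅕)*9)/5)² = (-40 + (1 + 9/5)/5)² = (-40 + (⅕)*(14/5))² = (-40 + 14/25)² = (-986/25)² = 972196/625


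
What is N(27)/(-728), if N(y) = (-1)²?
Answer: -1/728 ≈ -0.0013736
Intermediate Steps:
N(y) = 1
N(27)/(-728) = 1/(-728) = 1*(-1/728) = -1/728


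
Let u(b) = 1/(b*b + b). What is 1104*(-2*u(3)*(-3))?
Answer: 552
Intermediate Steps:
u(b) = 1/(b + b²) (u(b) = 1/(b² + b) = 1/(b + b²))
1104*(-2*u(3)*(-3)) = 1104*(-2/(3*(1 + 3))*(-3)) = 1104*(-2/(3*4)*(-3)) = 1104*(-2*1/12*(-3)) = 1104*(-⅙*(-3)) = 1104*(½) = 552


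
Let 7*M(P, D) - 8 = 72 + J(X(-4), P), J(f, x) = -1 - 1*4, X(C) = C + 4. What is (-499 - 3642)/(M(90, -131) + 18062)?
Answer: -28987/126509 ≈ -0.22913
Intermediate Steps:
X(C) = 4 + C
J(f, x) = -5 (J(f, x) = -1 - 4 = -5)
M(P, D) = 75/7 (M(P, D) = 8/7 + (72 - 5)/7 = 8/7 + (⅐)*67 = 8/7 + 67/7 = 75/7)
(-499 - 3642)/(M(90, -131) + 18062) = (-499 - 3642)/(75/7 + 18062) = -4141/126509/7 = -4141*7/126509 = -28987/126509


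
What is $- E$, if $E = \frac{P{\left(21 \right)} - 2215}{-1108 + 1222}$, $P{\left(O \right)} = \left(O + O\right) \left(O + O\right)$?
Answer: $\frac{451}{114} \approx 3.9561$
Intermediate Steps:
$P{\left(O \right)} = 4 O^{2}$ ($P{\left(O \right)} = 2 O 2 O = 4 O^{2}$)
$E = - \frac{451}{114}$ ($E = \frac{4 \cdot 21^{2} - 2215}{-1108 + 1222} = \frac{4 \cdot 441 - 2215}{114} = \left(1764 - 2215\right) \frac{1}{114} = \left(-451\right) \frac{1}{114} = - \frac{451}{114} \approx -3.9561$)
$- E = \left(-1\right) \left(- \frac{451}{114}\right) = \frac{451}{114}$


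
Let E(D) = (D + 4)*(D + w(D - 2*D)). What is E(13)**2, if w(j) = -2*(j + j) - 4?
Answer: 1075369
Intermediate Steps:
w(j) = -4 - 4*j (w(j) = -4*j - 4 = -4 - 4*j)
E(D) = (-4 + 5*D)*(4 + D) (E(D) = (D + 4)*(D + (-4 - 4*(D - 2*D))) = (4 + D)*(D + (-4 - (-4)*D)) = (4 + D)*(D + (-4 + 4*D)) = (4 + D)*(-4 + 5*D) = (-4 + 5*D)*(4 + D))
E(13)**2 = (-16 + 5*13**2 + 16*13)**2 = (-16 + 5*169 + 208)**2 = (-16 + 845 + 208)**2 = 1037**2 = 1075369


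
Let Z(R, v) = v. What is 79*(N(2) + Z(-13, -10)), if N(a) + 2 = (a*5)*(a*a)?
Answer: 2212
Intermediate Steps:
N(a) = -2 + 5*a**3 (N(a) = -2 + (a*5)*(a*a) = -2 + (5*a)*a**2 = -2 + 5*a**3)
79*(N(2) + Z(-13, -10)) = 79*((-2 + 5*2**3) - 10) = 79*((-2 + 5*8) - 10) = 79*((-2 + 40) - 10) = 79*(38 - 10) = 79*28 = 2212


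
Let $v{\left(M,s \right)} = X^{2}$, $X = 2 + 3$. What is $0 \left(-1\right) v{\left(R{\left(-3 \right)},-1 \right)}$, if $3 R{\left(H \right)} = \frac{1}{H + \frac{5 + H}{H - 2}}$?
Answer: $0$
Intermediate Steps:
$R{\left(H \right)} = \frac{1}{3 \left(H + \frac{5 + H}{-2 + H}\right)}$ ($R{\left(H \right)} = \frac{1}{3 \left(H + \frac{5 + H}{H - 2}\right)} = \frac{1}{3 \left(H + \frac{5 + H}{-2 + H}\right)}$)
$X = 5$
$v{\left(M,s \right)} = 25$ ($v{\left(M,s \right)} = 5^{2} = 25$)
$0 \left(-1\right) v{\left(R{\left(-3 \right)},-1 \right)} = 0 \left(-1\right) 25 = 0 \cdot 25 = 0$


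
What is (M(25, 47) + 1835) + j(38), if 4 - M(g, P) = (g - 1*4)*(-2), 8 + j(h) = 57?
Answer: 1930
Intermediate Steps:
j(h) = 49 (j(h) = -8 + 57 = 49)
M(g, P) = -4 + 2*g (M(g, P) = 4 - (g - 1*4)*(-2) = 4 - (g - 4)*(-2) = 4 - (-4 + g)*(-2) = 4 - (8 - 2*g) = 4 + (-8 + 2*g) = -4 + 2*g)
(M(25, 47) + 1835) + j(38) = ((-4 + 2*25) + 1835) + 49 = ((-4 + 50) + 1835) + 49 = (46 + 1835) + 49 = 1881 + 49 = 1930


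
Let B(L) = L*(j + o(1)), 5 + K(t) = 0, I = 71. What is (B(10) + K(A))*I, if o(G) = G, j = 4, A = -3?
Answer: 3195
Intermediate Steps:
K(t) = -5 (K(t) = -5 + 0 = -5)
B(L) = 5*L (B(L) = L*(4 + 1) = L*5 = 5*L)
(B(10) + K(A))*I = (5*10 - 5)*71 = (50 - 5)*71 = 45*71 = 3195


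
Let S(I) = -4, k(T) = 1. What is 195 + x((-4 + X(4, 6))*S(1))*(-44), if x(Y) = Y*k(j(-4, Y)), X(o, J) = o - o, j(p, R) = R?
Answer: -509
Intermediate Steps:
X(o, J) = 0
x(Y) = Y (x(Y) = Y*1 = Y)
195 + x((-4 + X(4, 6))*S(1))*(-44) = 195 + ((-4 + 0)*(-4))*(-44) = 195 - 4*(-4)*(-44) = 195 + 16*(-44) = 195 - 704 = -509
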